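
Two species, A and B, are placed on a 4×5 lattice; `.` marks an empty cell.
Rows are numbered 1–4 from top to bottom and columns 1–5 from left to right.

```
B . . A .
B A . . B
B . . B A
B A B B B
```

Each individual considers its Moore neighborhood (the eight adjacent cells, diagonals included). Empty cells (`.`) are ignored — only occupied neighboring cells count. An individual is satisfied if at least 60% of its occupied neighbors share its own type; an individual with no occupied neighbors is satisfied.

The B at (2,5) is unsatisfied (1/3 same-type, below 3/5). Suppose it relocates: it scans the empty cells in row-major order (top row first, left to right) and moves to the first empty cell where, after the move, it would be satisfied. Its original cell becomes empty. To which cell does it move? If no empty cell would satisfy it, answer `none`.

Vacating (2,5). Empty cells in order:
  (1,2): 2/3 same-type → satisfied — stop here.

(1,2)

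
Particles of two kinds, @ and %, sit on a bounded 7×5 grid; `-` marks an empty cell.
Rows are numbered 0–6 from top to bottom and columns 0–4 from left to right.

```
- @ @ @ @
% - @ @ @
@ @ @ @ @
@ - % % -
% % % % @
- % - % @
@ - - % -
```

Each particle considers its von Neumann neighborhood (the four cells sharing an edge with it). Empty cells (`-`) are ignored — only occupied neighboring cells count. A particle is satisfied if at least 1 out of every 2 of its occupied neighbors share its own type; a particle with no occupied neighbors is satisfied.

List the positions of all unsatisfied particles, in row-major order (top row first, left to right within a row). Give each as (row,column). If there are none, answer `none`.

(1,0)

Row 0: (0,1)@ 1/1 satisfied · (0,2)@ 3/3 satisfied · (0,3)@ 3/3 satisfied · (0,4)@ 2/2 satisfied
Row 1: (1,0)% 0/1 not · (1,2)@ 3/3 satisfied · (1,3)@ 4/4 satisfied · (1,4)@ 3/3 satisfied
Row 2: (2,0)@ 2/3 satisfied · (2,1)@ 2/2 satisfied · (2,2)@ 3/4 satisfied · (2,3)@ 3/4 satisfied · (2,4)@ 2/2 satisfied
Row 3: (3,0)@ 1/2 satisfied · (3,2)% 2/3 satisfied · (3,3)% 2/3 satisfied
Row 4: (4,0)% 1/2 satisfied · (4,1)% 3/3 satisfied · (4,2)% 3/3 satisfied · (4,3)% 3/4 satisfied · (4,4)@ 1/2 satisfied
Row 5: (5,1)% 1/1 satisfied · (5,3)% 2/3 satisfied · (5,4)@ 1/2 satisfied
Row 6: (6,0)@ 0/0 satisfied · (6,3)% 1/1 satisfied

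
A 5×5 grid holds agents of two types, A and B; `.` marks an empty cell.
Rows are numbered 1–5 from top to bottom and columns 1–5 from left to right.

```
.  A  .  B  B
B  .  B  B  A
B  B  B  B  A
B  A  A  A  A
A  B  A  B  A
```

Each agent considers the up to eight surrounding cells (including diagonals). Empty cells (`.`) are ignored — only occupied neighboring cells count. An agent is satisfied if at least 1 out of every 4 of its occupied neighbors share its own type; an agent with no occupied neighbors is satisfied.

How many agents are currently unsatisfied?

(1,2)A 0/2 not
(1,4)B 3/4 satisfied
(1,5)B 2/3 satisfied
(2,1)B 2/3 satisfied
(2,3)B 5/6 satisfied
(2,4)B 5/7 satisfied
(2,5)A 1/5 not
(3,1)B 3/4 satisfied
(3,2)B 5/7 satisfied
(3,3)B 4/7 satisfied
(3,4)B 3/8 satisfied
(3,5)A 3/5 satisfied
(4,1)B 3/5 satisfied
(4,2)A 3/8 satisfied
(4,3)A 3/8 satisfied
(4,4)A 5/8 satisfied
(4,5)A 3/5 satisfied
(5,1)A 1/3 satisfied
(5,2)B 1/5 not
(5,3)A 3/5 satisfied
(5,4)B 0/5 not
(5,5)A 2/3 satisfied
Unsatisfied: (1,2), (2,5), (5,2), (5,4) — 4 in total.

4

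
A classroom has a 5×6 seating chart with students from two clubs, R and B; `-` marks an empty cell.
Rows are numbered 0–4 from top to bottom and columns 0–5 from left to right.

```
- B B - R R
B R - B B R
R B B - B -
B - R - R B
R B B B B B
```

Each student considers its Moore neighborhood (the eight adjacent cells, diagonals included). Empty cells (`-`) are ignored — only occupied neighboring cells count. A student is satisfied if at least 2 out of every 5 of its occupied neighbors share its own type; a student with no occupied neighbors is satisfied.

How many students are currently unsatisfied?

Row 0: (0,1)B 2/3 ok · (0,2)B 2/3 ok · (0,4)R 2/4 ok · (0,5)R 2/3 ok
Row 1: (1,0)B 2/4 ok · (1,1)R 1/6 unhappy · (1,3)B 4/5 ok · (1,4)B 2/5 ok · (1,5)R 2/4 ok
Row 2: (2,0)R 1/4 unhappy · (2,1)B 3/6 ok · (2,2)B 2/4 ok · (2,4)B 3/5 ok
Row 3: (3,0)B 2/4 ok · (3,2)R 0/5 unhappy · (3,4)R 0/5 unhappy · (3,5)B 3/4 ok
Row 4: (4,0)R 0/2 unhappy · (4,1)B 2/4 ok · (4,2)B 2/3 ok · (4,3)B 2/4 ok · (4,4)B 3/4 ok · (4,5)B 2/3 ok
Unsatisfied: (1,1), (2,0), (3,2), (3,4), (4,0) — 5 in total.

5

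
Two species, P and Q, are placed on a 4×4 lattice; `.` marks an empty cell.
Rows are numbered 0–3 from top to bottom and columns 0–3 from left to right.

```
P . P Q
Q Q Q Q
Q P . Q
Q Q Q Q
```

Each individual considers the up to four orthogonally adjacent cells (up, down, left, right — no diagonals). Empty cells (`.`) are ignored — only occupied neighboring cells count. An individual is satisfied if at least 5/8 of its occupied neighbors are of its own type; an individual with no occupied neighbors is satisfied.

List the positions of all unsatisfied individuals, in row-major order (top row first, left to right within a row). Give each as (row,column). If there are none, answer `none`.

Row 0: (0,0)P 0/1 unhappy · (0,2)P 0/2 unhappy · (0,3)Q 1/2 unhappy
Row 1: (1,0)Q 2/3 ok · (1,1)Q 2/3 ok · (1,2)Q 2/3 ok · (1,3)Q 3/3 ok
Row 2: (2,0)Q 2/3 ok · (2,1)P 0/3 unhappy · (2,3)Q 2/2 ok
Row 3: (3,0)Q 2/2 ok · (3,1)Q 2/3 ok · (3,2)Q 2/2 ok · (3,3)Q 2/2 ok

(0,0), (0,2), (0,3), (2,1)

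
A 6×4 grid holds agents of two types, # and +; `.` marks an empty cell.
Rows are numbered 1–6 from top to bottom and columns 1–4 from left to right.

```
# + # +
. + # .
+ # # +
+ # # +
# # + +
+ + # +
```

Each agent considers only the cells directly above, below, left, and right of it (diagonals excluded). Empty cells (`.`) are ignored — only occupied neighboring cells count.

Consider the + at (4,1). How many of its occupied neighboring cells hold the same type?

Occupied neighbors of (4,1): (3,1)=+, (5,1)=#, (4,2)=#.
Same type (+): 1 of 3.

1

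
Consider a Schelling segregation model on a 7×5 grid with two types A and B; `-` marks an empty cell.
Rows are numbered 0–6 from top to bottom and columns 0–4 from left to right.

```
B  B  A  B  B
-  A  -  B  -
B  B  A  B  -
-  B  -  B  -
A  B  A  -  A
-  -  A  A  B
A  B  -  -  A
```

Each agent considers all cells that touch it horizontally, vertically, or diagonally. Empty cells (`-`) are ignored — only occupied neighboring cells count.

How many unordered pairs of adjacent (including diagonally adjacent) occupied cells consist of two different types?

Scan each occupied cell's neighbors to the right and below (and the two forward diagonals) so each pair is counted once.
Row 0: B(0,0)–B(0,1)= B(0,0)–A(1,1)≠ B(0,1)–A(0,2)≠ B(0,1)–A(1,1)≠ A(0,2)–B(0,3)≠ A(0,2)–B(1,3)≠ A(0,2)–A(1,1)= B(0,3)–B(0,4)= B(0,3)–B(1,3)= B(0,4)–B(1,3)=  → 5/10 unlike.
Row 1: A(1,1)–B(2,1)≠ A(1,1)–A(2,2)= A(1,1)–B(2,0)≠ B(1,3)–B(2,3)= B(1,3)–A(2,2)≠  → 3/5 unlike.
Row 2: B(2,0)–B(2,1)= B(2,0)–B(3,1)= B(2,1)–A(2,2)≠ B(2,1)–B(3,1)= A(2,2)–B(2,3)≠ A(2,2)–B(3,3)≠ A(2,2)–B(3,1)≠ B(2,3)–B(3,3)=  → 4/8 unlike.
Row 3: B(3,1)–B(4,1)= B(3,1)–A(4,2)≠ B(3,1)–A(4,0)≠ B(3,3)–A(4,4)≠ B(3,3)–A(4,2)≠  → 4/5 unlike.
Row 4: A(4,0)–B(4,1)≠ B(4,1)–A(4,2)≠ B(4,1)–A(5,2)≠ A(4,2)–A(5,2)= A(4,2)–A(5,3)= A(4,4)–B(5,4)≠ A(4,4)–A(5,3)=  → 4/7 unlike.
Row 5: A(5,2)–A(5,3)= A(5,2)–B(6,1)≠ A(5,3)–B(5,4)≠ A(5,3)–A(6,4)= B(5,4)–A(6,4)≠  → 3/5 unlike.
Row 6: A(6,0)–B(6,1)≠  → 1/1 unlike.
Total adjacent occupied pairs: 41; unlike-type pairs: 24.

24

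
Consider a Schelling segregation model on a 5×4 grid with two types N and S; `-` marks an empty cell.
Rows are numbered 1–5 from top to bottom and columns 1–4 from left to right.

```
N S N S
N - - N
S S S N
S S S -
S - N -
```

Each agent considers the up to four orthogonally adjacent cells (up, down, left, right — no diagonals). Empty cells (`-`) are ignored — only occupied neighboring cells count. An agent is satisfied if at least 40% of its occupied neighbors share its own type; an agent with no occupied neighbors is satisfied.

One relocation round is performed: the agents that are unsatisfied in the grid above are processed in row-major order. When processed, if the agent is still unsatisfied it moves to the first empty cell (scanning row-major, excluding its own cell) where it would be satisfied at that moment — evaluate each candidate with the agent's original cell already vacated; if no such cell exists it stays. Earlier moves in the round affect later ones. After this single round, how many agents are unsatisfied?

1

Initially unsatisfied (in order): (1,2), (1,3), (1,4), (5,3).
  (1,2) → (2,2).
  (1,3) → (1,2).
  (1,4) → (2,3).
  (5,3) → (1,3).
Resulting grid:
N N N -
N S S N
S S S N
S S S -
S - - -
Unsatisfied now: (2,1).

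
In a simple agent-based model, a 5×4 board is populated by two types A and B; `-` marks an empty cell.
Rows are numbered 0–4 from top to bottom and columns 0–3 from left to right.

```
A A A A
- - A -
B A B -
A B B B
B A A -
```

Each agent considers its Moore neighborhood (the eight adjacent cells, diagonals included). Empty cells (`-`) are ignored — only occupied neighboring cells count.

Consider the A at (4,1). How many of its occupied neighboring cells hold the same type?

2

Occupied neighbors of (4,1): (3,0)=A, (3,1)=B, (3,2)=B, (4,0)=B, (4,2)=A.
Same type (A): 2 of 5.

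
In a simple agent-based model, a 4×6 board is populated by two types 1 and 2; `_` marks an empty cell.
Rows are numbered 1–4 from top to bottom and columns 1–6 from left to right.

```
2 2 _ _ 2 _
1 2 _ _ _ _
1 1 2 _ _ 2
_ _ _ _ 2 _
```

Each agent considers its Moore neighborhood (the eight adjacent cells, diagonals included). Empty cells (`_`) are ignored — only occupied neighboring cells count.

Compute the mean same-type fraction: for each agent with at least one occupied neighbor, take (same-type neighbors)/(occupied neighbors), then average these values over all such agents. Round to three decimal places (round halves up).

0.656

(1,1)2 2/3
(1,2)2 2/3
(1,5)2 — no occupied neighbors
(2,1)1 2/5
(2,2)2 3/6
(3,1)1 2/3
(3,2)1 2/4
(3,3)2 1/2
(3,6)2 1/1
(4,5)2 1/1
Sum over 9 agents: 2/3 + 2/3 + 2/5 + 3/6 + 2/3 + 2/4 + 1/2 + 1/1 + 1/1 = 59/10; mean = 59/10 ÷ 9 = 59/90 = 0.655555… → 0.656.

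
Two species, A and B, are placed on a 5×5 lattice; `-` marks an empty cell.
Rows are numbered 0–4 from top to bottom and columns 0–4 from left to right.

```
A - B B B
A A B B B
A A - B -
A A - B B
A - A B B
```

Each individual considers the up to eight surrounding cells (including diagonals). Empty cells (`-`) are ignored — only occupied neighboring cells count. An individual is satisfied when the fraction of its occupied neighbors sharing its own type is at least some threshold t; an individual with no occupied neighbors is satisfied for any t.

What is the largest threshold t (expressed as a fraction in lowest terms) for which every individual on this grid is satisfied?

1/3

Row 0: (0,0)A 2/2 · (0,2)B 3/4 · (0,3)B 5/5 · (0,4)B 3/3
Row 1: (1,0)A 4/4 · (1,1)A 4/6 · (1,2)B 4/6 · (1,3)B 6/6 · (1,4)B 4/4
Row 2: (2,0)A 5/5 · (2,1)A 5/6 · (2,3)B 5/5
Row 3: (3,0)A 4/4 · (3,1)A 5/5 · (3,3)B 4/5 · (3,4)B 4/4
Row 4: (4,0)A 2/2 · (4,2)A 1/3 · (4,3)B 3/4 · (4,4)B 3/3
The smallest same-type fraction is 1/3 at (4,2), which reduces to 1/3. Any threshold above that leaves this individual unsatisfied.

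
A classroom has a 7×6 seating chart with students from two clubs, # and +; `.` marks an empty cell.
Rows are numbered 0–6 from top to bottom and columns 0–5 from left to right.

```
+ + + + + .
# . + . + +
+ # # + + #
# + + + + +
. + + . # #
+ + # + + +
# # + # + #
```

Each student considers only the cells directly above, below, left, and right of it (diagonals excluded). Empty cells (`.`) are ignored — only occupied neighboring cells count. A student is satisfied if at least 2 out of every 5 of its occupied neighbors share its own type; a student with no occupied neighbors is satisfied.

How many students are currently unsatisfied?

(0,0)+ 1/2 satisfied
(0,1)+ 2/2 satisfied
(0,2)+ 3/3 satisfied
(0,3)+ 2/2 satisfied
(0,4)+ 2/2 satisfied
(1,0)# 0/2 not
(1,2)+ 1/2 satisfied
(1,4)+ 3/3 satisfied
(1,5)+ 1/2 satisfied
(2,0)+ 0/3 not
(2,1)# 1/3 not
(2,2)# 1/4 not
(2,3)+ 2/3 satisfied
(2,4)+ 3/4 satisfied
(2,5)# 0/3 not
(3,0)# 0/2 not
(3,1)+ 2/4 satisfied
(3,2)+ 3/4 satisfied
(3,3)+ 3/3 satisfied
(3,4)+ 3/4 satisfied
(3,5)+ 1/3 not
(4,1)+ 3/3 satisfied
(4,2)+ 2/3 satisfied
(4,4)# 1/3 not
(4,5)# 1/3 not
(5,0)+ 1/2 satisfied
(5,1)+ 2/4 satisfied
(5,2)# 0/4 not
(5,3)+ 1/3 not
(5,4)+ 3/4 satisfied
(5,5)+ 1/3 not
(6,0)# 1/2 satisfied
(6,1)# 1/3 not
(6,2)+ 0/3 not
(6,3)# 0/3 not
(6,4)+ 1/3 not
(6,5)# 0/2 not
Unsatisfied: (1,0), (2,0), (2,1), (2,2), (2,5), (3,0), (3,5), (4,4), (4,5), (5,2), (5,3), (5,5), (6,1), (6,2), (6,3), (6,4), (6,5) — 17 in total.

17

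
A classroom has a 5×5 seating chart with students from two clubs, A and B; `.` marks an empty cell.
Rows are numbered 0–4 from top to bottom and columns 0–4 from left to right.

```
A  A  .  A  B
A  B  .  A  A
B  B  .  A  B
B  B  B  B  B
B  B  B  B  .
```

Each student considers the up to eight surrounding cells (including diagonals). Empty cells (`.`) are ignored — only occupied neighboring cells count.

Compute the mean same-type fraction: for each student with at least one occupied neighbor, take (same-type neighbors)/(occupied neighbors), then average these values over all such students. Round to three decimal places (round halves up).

0.705

(0,0)A 2/3
(0,1)A 2/3
(0,3)A 2/3
(0,4)B 0/3
(1,0)A 2/5
(1,1)B 2/5
(1,3)A 3/5
(1,4)A 3/5
(2,0)B 4/5
(2,1)B 5/6
(2,3)A 2/6
(2,4)B 2/5
(3,0)B 5/5
(3,1)B 7/7
(3,2)B 6/7
(3,3)B 5/6
(3,4)B 3/4
(4,0)B 3/3
(4,1)B 5/5
(4,2)B 5/5
(4,3)B 4/4
Sum over 21 students: 2/3 + 2/3 + 2/3 + 0/3 + 2/5 + 2/5 + 3/5 + 3/5 + 4/5 + 5/6 + 2/6 + 2/5 + 5/5 + 7/7 + 6/7 + 5/6 + 3/4 + 3/3 + 5/5 + 5/5 + 4/4 = 2073/140; mean = 2073/140 ÷ 21 = 691/980 = 0.705102… → 0.705.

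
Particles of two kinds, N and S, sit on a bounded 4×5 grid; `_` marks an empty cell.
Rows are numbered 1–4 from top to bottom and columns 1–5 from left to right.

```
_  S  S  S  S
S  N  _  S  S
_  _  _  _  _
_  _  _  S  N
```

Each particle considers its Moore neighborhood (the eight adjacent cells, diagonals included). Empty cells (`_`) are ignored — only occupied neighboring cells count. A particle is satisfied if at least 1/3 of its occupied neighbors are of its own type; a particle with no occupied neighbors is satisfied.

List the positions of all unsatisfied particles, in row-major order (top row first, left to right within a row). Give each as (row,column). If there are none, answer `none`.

(2,2), (4,4), (4,5)

Row 1: (1,2)S 2/3 ok · (1,3)S 3/4 ok · (1,4)S 4/4 ok · (1,5)S 3/3 ok
Row 2: (2,1)S 1/2 ok · (2,2)N 0/3 unhappy · (2,4)S 4/4 ok · (2,5)S 3/3 ok
Row 4: (4,4)S 0/1 unhappy · (4,5)N 0/1 unhappy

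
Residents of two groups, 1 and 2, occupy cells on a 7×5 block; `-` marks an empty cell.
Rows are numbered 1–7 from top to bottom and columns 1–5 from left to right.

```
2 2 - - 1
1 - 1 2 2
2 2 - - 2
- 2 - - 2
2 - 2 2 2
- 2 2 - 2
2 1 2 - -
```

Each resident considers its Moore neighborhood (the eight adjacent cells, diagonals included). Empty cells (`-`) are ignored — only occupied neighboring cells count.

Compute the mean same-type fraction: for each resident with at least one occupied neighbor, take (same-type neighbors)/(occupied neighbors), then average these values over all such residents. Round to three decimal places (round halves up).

Row 1: (1,1)2 1/2 · (1,2)2 1/3 · (1,5)1 0/2
Row 2: (2,1)1 0/4 · (2,3)1 0/3 · (2,4)2 2/4 · (2,5)2 2/3
Row 3: (3,1)2 2/3 · (3,2)2 2/4 · (3,5)2 3/3
Row 4: (4,2)2 4/4 · (4,5)2 3/3
Row 5: (5,1)2 2/2 · (5,3)2 4/4 · (5,4)2 5/5 · (5,5)2 3/3
Row 6: (6,2)2 5/6 · (6,3)2 4/5 · (6,5)2 2/2
Row 7: (7,1)2 1/2 · (7,2)1 0/4 · (7,3)2 2/3
Sum over 22 residents: 1/2 + 1/3 + 0/2 + 0/4 + 0/3 + 2/4 + 2/3 + 2/3 + 2/4 + 3/3 + 4/4 + 3/3 + 2/2 + 4/4 + 5/5 + 3/3 + 5/6 + 4/5 + 2/2 + 1/2 + 0/4 + 2/3 = 419/30; mean = 419/30 ÷ 22 = 419/660 = 0.634848… → 0.635.

0.635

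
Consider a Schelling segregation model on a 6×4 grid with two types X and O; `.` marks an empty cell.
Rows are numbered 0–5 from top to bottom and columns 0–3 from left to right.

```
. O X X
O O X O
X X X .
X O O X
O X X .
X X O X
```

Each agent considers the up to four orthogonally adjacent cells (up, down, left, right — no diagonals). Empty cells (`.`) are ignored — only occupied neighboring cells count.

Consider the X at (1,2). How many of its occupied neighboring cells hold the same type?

Occupied neighbors of (1,2): (0,2)=X, (2,2)=X, (1,1)=O, (1,3)=O.
Same type (X): 2 of 4.

2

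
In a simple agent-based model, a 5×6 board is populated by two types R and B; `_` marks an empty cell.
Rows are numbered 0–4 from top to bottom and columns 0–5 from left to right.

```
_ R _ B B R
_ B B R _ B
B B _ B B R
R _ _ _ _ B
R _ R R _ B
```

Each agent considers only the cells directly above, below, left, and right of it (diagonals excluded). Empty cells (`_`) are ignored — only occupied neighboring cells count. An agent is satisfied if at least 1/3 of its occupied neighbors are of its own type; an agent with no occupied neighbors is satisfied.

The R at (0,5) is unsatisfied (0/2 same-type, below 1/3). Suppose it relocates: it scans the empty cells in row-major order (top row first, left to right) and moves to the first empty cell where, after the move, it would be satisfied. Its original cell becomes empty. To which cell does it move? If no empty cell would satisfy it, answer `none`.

Vacating (0,5). Empty cells in order:
  (0,0): 1/1 same-type → satisfied — stop here.

(0,0)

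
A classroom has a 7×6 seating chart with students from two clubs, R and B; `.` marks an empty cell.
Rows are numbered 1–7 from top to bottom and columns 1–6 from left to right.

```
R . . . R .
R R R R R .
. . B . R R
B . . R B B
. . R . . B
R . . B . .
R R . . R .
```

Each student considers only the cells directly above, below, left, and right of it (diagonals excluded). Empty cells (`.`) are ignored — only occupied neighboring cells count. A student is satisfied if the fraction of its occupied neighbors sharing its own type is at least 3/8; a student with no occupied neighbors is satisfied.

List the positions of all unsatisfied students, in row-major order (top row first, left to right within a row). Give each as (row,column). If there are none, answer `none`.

(1,1)R 1/1 ✓
(1,5)R 1/1 ✓
(2,1)R 2/2 ✓
(2,2)R 2/2 ✓
(2,3)R 2/3 ✓
(2,4)R 2/2 ✓
(2,5)R 3/3 ✓
(3,3)B 0/1 ✗
(3,5)R 2/3 ✓
(3,6)R 1/2 ✓
(4,1)B 0/0 ✓
(4,4)R 0/1 ✗
(4,5)B 1/3 ✗
(4,6)B 2/3 ✓
(5,3)R 0/0 ✓
(5,6)B 1/1 ✓
(6,1)R 1/1 ✓
(6,4)B 0/0 ✓
(7,1)R 2/2 ✓
(7,2)R 1/1 ✓
(7,5)R 0/0 ✓

(3,3), (4,4), (4,5)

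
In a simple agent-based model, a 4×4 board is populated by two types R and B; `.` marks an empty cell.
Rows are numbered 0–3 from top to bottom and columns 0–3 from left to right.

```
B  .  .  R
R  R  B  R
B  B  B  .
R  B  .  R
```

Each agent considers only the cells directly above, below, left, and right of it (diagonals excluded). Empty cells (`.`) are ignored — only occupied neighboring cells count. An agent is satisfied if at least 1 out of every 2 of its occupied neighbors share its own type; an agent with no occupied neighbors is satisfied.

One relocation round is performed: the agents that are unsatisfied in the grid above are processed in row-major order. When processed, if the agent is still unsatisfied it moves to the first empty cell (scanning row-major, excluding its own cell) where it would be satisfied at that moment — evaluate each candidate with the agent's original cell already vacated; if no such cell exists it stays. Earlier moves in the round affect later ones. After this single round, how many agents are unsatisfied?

Initially unsatisfied (in order): (0,0), (1,0), (1,1), (1,2), (2,0), (3,0).
  (0,0) → (0,2).
  (1,0): now satisfied by earlier moves; stays.
  (1,1) → (0,0).
  (1,2): now satisfied by earlier moves; stays.
  (2,0) → (0,1).
  (3,0) → (2,0).
Resulting grid:
R B B R
R . B R
R B B .
. B . R
All satisfied now.

0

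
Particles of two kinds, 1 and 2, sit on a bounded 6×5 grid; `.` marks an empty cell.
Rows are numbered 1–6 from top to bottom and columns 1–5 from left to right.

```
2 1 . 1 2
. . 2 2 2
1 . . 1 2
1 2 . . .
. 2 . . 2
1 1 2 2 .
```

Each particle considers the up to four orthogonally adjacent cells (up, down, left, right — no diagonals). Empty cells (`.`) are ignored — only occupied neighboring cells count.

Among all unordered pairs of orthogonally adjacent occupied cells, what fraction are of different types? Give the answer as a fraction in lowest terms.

Scan each occupied cell's neighbors to the right and below so each pair is counted once.
Row 1: 2(1,1)–1(1,2)≠ 1(1,4)–2(1,5)≠ 1(1,4)–2(2,4)≠ 2(1,5)–2(2,5)=  → 3/4 unlike.
Row 2: 2(2,3)–2(2,4)= 2(2,4)–2(2,5)= 2(2,4)–1(3,4)≠ 2(2,5)–2(3,5)=  → 1/4 unlike.
Row 3: 1(3,1)–1(4,1)= 1(3,4)–2(3,5)≠  → 1/2 unlike.
Row 4: 1(4,1)–2(4,2)≠ 2(4,2)–2(5,2)=  → 1/2 unlike.
Row 5: 2(5,2)–1(6,2)≠  → 1/1 unlike.
Row 6: 1(6,1)–1(6,2)= 1(6,2)–2(6,3)≠ 2(6,3)–2(6,4)=  → 1/3 unlike.
Total adjacent occupied pairs: 16; unlike-type pairs: 8.
8/16 reduces to 1/2.

1/2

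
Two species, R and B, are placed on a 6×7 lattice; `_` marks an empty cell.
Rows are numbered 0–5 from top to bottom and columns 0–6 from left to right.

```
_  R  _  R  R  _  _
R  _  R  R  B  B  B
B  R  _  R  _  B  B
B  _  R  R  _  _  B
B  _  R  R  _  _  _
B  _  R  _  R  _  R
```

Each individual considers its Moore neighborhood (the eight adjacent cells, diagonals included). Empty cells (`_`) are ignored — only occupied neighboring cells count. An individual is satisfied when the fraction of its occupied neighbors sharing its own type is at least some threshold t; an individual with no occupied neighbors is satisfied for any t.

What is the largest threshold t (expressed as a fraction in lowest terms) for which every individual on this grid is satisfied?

Row 0: (0,1)R 2/2 · (0,3)R 3/4 · (0,4)R 2/4
Row 1: (1,0)R 2/3 · (1,2)R 5/5 · (1,3)R 4/5 · (1,4)B 2/6 · (1,5)B 4/5 · (1,6)B 3/3
Row 2: (2,0)B 1/3 · (2,1)R 3/5 · (2,3)R 4/5 · (2,5)B 5/5 · (2,6)B 4/4
Row 3: (3,0)B 2/3 · (3,2)R 5/5 · (3,3)R 4/4 · (3,6)B 2/2
Row 4: (4,0)B 2/2 · (4,2)R 4/4 · (4,3)R 5/5
Row 5: (5,0)B 1/1 · (5,2)R 2/2 · (5,4)R 1/1 · (5,6)R — no occupied neighbors
The smallest same-type fraction is 2/6 at (1,4), which reduces to 1/3. Any threshold above that leaves this individual unsatisfied.

1/3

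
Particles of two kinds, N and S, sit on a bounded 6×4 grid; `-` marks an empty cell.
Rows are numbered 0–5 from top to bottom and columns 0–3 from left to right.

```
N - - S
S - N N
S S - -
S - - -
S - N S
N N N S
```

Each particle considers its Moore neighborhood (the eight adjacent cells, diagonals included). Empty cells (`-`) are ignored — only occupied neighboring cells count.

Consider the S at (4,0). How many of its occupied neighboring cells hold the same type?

1

Occupied neighbors of (4,0): (3,0)=S, (5,0)=N, (5,1)=N.
Same type (S): 1 of 3.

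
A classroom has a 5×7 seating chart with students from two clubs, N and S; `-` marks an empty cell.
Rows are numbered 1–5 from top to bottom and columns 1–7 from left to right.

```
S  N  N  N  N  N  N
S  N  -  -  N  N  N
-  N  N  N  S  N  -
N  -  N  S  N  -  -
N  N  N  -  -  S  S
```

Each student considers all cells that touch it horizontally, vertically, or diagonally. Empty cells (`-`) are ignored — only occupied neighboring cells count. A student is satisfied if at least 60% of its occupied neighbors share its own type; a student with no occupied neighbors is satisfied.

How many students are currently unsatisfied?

7

Row 1: (1,1)S 1/3 not · (1,2)N 2/4 not · (1,3)N 3/3 satisfied · (1,4)N 3/3 satisfied · (1,5)N 4/4 satisfied · (1,6)N 5/5 satisfied · (1,7)N 3/3 satisfied
Row 2: (2,1)S 1/4 not · (2,2)N 4/6 satisfied · (2,5)N 6/7 satisfied · (2,6)N 6/7 satisfied · (2,7)N 4/4 satisfied
Row 3: (3,2)N 4/5 satisfied · (3,3)N 4/5 satisfied · (3,4)N 4/6 satisfied · (3,5)S 1/6 not · (3,6)N 4/5 satisfied
Row 4: (4,1)N 3/3 satisfied · (4,3)N 5/6 satisfied · (4,4)S 1/6 not · (4,5)N 2/5 not
Row 5: (5,1)N 2/2 satisfied · (5,2)N 4/4 satisfied · (5,3)N 2/3 satisfied · (5,6)S 1/2 not · (5,7)S 1/1 satisfied
Unsatisfied: (1,1), (1,2), (2,1), (3,5), (4,4), (4,5), (5,6) — 7 in total.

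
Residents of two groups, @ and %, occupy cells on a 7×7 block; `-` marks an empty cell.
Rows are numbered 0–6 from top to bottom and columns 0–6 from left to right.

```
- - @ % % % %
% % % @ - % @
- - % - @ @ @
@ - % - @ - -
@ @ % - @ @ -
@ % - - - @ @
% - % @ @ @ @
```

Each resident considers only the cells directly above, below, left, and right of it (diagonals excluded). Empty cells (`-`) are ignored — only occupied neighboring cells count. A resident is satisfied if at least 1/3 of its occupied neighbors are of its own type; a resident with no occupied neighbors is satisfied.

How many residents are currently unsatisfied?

5

(0,2)@ 0/2 unhappy
(0,3)% 1/3 ok
(0,4)% 2/2 ok
(0,5)% 3/3 ok
(0,6)% 1/2 ok
(1,0)% 1/1 ok
(1,1)% 2/2 ok
(1,2)% 2/4 ok
(1,3)@ 0/2 unhappy
(1,5)% 1/3 ok
(1,6)@ 1/3 ok
(2,2)% 2/2 ok
(2,4)@ 2/2 ok
(2,5)@ 2/3 ok
(2,6)@ 2/2 ok
(3,0)@ 1/1 ok
(3,2)% 2/2 ok
(3,4)@ 2/2 ok
(4,0)@ 3/3 ok
(4,1)@ 1/3 ok
(4,2)% 1/2 ok
(4,4)@ 2/2 ok
(4,5)@ 2/2 ok
(5,0)@ 1/3 ok
(5,1)% 0/2 unhappy
(5,5)@ 3/3 ok
(5,6)@ 2/2 ok
(6,0)% 0/1 unhappy
(6,2)% 0/1 unhappy
(6,3)@ 1/2 ok
(6,4)@ 2/2 ok
(6,5)@ 3/3 ok
(6,6)@ 2/2 ok
Unsatisfied: (0,2), (1,3), (5,1), (6,0), (6,2) — 5 in total.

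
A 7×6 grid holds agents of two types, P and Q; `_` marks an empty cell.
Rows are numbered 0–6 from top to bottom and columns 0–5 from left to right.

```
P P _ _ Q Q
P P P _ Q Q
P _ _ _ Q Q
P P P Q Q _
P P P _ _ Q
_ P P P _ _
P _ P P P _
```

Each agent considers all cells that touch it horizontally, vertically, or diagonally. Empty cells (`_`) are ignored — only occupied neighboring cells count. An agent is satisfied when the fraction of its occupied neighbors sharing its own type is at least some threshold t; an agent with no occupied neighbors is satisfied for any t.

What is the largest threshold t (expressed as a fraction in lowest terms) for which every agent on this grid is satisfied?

Row 0: (0,0)P 3/3 · (0,1)P 4/4 · (0,4)Q 3/3 · (0,5)Q 3/3
Row 1: (1,0)P 4/4 · (1,1)P 5/5 · (1,2)P 2/2 · (1,4)Q 5/5 · (1,5)Q 5/5
Row 2: (2,0)P 4/4 · (2,4)Q 5/5 · (2,5)Q 4/4
Row 3: (3,0)P 4/4 · (3,1)P 6/6 · (3,2)P 3/4 · (3,3)Q 2/4 · (3,4)Q 4/4
Row 4: (4,0)P 4/4 · (4,1)P 7/7 · (4,2)P 6/7 · (4,5)Q 1/1
Row 5: (5,1)P 6/6 · (5,2)P 6/6 · (5,3)P 5/5
Row 6: (6,0)P 1/1 · (6,2)P 4/4 · (6,3)P 4/4 · (6,4)P 2/2
The smallest same-type fraction is 2/4 at (3,3), which reduces to 1/2. Any threshold above that leaves this agent unsatisfied.

1/2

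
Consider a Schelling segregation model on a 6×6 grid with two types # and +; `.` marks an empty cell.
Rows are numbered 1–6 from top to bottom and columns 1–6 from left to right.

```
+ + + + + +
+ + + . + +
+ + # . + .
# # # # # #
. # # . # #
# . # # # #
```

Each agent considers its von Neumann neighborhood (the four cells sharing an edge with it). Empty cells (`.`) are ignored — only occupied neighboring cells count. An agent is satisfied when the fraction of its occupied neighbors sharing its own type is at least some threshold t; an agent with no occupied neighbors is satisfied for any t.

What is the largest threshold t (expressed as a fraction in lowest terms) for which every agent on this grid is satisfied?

1/3

(1,1)+ 2/2
(1,2)+ 3/3
(1,3)+ 3/3
(1,4)+ 2/2
(1,5)+ 3/3
(1,6)+ 2/2
(2,1)+ 3/3
(2,2)+ 4/4
(2,3)+ 2/3
(2,5)+ 3/3
(2,6)+ 2/2
(3,1)+ 2/3
(3,2)+ 2/4
(3,3)# 1/3
(3,5)+ 1/2
(4,1)# 1/2
(4,2)# 3/4
(4,3)# 4/4
(4,4)# 2/2
(4,5)# 3/4
(4,6)# 2/2
(5,2)# 2/2
(5,3)# 3/3
(5,5)# 3/3
(5,6)# 3/3
(6,1)# — no occupied neighbors
(6,3)# 2/2
(6,4)# 2/2
(6,5)# 3/3
(6,6)# 2/2
The smallest same-type fraction is 1/3 at (3,3), which reduces to 1/3. Any threshold above that leaves this agent unsatisfied.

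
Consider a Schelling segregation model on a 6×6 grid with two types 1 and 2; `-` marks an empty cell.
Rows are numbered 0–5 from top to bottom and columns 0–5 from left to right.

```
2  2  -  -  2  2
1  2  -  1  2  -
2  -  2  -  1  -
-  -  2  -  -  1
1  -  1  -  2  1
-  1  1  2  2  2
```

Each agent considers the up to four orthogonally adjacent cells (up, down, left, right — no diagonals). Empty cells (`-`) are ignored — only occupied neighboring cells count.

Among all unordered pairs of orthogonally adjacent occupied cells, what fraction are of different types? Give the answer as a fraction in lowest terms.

9/20

Scan each occupied cell's neighbors to the right and below so each pair is counted once.
From row 0: 1 unlike of 5 pairs (running 1/5).
From row 1: 4 unlike of 4 pairs (running 5/9).
From row 2: 0 unlike of 1 pairs (running 5/10).
From row 3: 1 unlike of 2 pairs (running 6/12).
From row 4: 2 unlike of 4 pairs (running 8/16).
From row 5: 1 unlike of 4 pairs (running 9/20).
Total adjacent occupied pairs: 20; unlike-type pairs: 9.
9/20 is already in lowest terms.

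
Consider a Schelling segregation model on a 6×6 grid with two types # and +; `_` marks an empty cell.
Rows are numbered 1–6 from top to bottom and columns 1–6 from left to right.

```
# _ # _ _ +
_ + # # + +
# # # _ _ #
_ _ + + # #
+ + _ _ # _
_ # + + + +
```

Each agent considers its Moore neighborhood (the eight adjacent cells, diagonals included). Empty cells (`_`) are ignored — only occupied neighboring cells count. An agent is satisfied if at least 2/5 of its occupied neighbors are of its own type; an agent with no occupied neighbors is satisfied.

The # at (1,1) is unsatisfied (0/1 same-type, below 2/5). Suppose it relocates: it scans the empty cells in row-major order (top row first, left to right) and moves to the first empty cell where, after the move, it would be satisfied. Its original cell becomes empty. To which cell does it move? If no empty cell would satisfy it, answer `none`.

(1,2)

Vacating (1,1). Empty cells in order:
  (1,2): 2/3 same-type → satisfied — stop here.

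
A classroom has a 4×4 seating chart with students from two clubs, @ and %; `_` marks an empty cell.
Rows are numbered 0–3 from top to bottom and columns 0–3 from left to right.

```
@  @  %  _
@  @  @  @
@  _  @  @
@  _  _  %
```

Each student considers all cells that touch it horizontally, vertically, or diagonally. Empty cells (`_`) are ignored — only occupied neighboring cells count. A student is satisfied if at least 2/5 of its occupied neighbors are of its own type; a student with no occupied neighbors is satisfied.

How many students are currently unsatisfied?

2

(0,0)@ 3/3 ✓
(0,1)@ 4/5 ✓
(0,2)% 0/4 ✗
(1,0)@ 4/4 ✓
(1,1)@ 6/7 ✓
(1,2)@ 5/6 ✓
(1,3)@ 3/4 ✓
(2,0)@ 3/3 ✓
(2,2)@ 4/5 ✓
(2,3)@ 3/4 ✓
(3,0)@ 1/1 ✓
(3,3)% 0/2 ✗
Unsatisfied: (0,2), (3,3) — 2 in total.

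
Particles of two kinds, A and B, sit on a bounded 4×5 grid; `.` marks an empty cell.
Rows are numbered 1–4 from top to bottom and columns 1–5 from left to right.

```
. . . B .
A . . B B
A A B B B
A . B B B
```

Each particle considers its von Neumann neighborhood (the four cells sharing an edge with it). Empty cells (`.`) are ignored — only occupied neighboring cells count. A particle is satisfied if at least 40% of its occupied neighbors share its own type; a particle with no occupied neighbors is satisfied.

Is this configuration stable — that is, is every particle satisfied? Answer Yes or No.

Yes

(1,4)B 1/1 satisfied
(2,1)A 1/1 satisfied
(2,4)B 3/3 satisfied
(2,5)B 2/2 satisfied
(3,1)A 3/3 satisfied
(3,2)A 1/2 satisfied
(3,3)B 2/3 satisfied
(3,4)B 4/4 satisfied
(3,5)B 3/3 satisfied
(4,1)A 1/1 satisfied
(4,3)B 2/2 satisfied
(4,4)B 3/3 satisfied
(4,5)B 2/2 satisfied
All meet the threshold, so the configuration is stable.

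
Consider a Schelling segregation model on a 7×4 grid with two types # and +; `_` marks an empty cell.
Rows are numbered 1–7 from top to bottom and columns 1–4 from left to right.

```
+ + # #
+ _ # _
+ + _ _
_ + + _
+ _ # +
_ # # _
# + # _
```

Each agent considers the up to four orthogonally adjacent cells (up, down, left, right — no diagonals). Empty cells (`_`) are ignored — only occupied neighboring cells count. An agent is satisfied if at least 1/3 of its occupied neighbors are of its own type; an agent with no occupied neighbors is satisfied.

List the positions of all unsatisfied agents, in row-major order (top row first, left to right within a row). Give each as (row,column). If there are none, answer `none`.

(5,4), (7,1), (7,2)

Row 1: (1,1)+ 2/2 ✓ · (1,2)+ 1/2 ✓ · (1,3)# 2/3 ✓ · (1,4)# 1/1 ✓
Row 2: (2,1)+ 2/2 ✓ · (2,3)# 1/1 ✓
Row 3: (3,1)+ 2/2 ✓ · (3,2)+ 2/2 ✓
Row 4: (4,2)+ 2/2 ✓ · (4,3)+ 1/2 ✓
Row 5: (5,1)+ 0/0 ✓ · (5,3)# 1/3 ✓ · (5,4)+ 0/1 ✗
Row 6: (6,2)# 1/2 ✓ · (6,3)# 3/3 ✓
Row 7: (7,1)# 0/1 ✗ · (7,2)+ 0/3 ✗ · (7,3)# 1/2 ✓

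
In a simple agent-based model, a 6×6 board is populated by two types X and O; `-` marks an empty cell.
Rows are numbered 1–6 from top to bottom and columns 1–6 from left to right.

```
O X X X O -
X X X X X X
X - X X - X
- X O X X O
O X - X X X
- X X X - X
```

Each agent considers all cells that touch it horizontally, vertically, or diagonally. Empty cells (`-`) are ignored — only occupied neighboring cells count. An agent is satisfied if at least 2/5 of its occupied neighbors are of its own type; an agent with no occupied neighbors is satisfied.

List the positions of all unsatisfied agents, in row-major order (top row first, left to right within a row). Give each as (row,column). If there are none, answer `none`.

(1,1), (1,5), (4,3), (4,6), (5,1)

Row 1: (1,1)O 0/3 not · (1,2)X 4/5 satisfied · (1,3)X 5/5 satisfied · (1,4)X 4/5 satisfied · (1,5)O 0/4 not
Row 2: (2,1)X 3/4 satisfied · (2,2)X 6/7 satisfied · (2,3)X 7/7 satisfied · (2,4)X 6/7 satisfied · (2,5)X 5/6 satisfied · (2,6)X 2/3 satisfied
Row 3: (3,1)X 3/3 satisfied · (3,3)X 6/7 satisfied · (3,4)X 6/7 satisfied · (3,6)X 3/4 satisfied
Row 4: (4,2)X 3/5 satisfied · (4,3)O 0/6 not · (4,4)X 5/6 satisfied · (4,5)X 6/7 satisfied · (4,6)O 0/4 not
Row 5: (5,1)O 0/3 not · (5,2)X 3/5 satisfied · (5,4)X 5/6 satisfied · (5,5)X 6/7 satisfied · (5,6)X 3/4 satisfied
Row 6: (6,2)X 2/3 satisfied · (6,3)X 4/4 satisfied · (6,4)X 3/3 satisfied · (6,6)X 2/2 satisfied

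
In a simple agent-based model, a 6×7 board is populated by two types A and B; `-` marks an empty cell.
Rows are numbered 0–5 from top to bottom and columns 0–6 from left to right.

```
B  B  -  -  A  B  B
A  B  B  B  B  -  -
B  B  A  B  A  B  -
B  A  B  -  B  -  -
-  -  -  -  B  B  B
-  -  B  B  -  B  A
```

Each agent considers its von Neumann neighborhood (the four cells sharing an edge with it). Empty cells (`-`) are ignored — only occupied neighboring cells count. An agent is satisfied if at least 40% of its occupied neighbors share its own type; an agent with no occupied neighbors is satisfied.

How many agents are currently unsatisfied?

Row 0: (0,0)B 1/2 ✓ · (0,1)B 2/2 ✓ · (0,4)A 0/2 ✗ · (0,5)B 1/2 ✓ · (0,6)B 1/1 ✓
Row 1: (1,0)A 0/3 ✗ · (1,1)B 3/4 ✓ · (1,2)B 2/3 ✓ · (1,3)B 3/3 ✓ · (1,4)B 1/3 ✗
Row 2: (2,0)B 2/3 ✓ · (2,1)B 2/4 ✓ · (2,2)A 0/4 ✗ · (2,3)B 1/3 ✗ · (2,4)A 0/4 ✗ · (2,5)B 0/1 ✗
Row 3: (3,0)B 1/2 ✓ · (3,1)A 0/3 ✗ · (3,2)B 0/2 ✗ · (3,4)B 1/2 ✓
Row 4: (4,4)B 2/2 ✓ · (4,5)B 3/3 ✓ · (4,6)B 1/2 ✓
Row 5: (5,2)B 1/1 ✓ · (5,3)B 1/1 ✓ · (5,5)B 1/2 ✓ · (5,6)A 0/2 ✗
Unsatisfied: (0,4), (1,0), (1,4), (2,2), (2,3), (2,4), (2,5), (3,1), (3,2), (5,6) — 10 in total.

10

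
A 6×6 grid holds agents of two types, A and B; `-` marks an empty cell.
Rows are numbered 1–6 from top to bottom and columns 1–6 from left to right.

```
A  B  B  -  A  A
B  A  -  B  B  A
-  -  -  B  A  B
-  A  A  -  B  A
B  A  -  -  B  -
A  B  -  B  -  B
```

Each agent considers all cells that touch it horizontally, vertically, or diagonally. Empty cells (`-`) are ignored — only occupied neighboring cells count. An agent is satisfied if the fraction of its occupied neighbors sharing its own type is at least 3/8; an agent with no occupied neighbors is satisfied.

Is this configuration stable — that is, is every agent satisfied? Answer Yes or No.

No

Row 1: (1,1)A 1/3 ✗ · (1,2)B 2/4 ✓ · (1,3)B 2/3 ✓ · (1,5)A 2/4 ✓ · (1,6)A 2/3 ✓
Row 2: (2,1)B 1/3 ✗ · (2,2)A 1/4 ✗ · (2,4)B 3/5 ✓ · (2,5)B 3/7 ✓ · (2,6)A 3/5 ✓
Row 3: (3,4)B 3/5 ✓ · (3,5)A 2/7 ✗ · (3,6)B 2/5 ✓
Row 4: (4,2)A 2/3 ✓ · (4,3)A 2/3 ✓ · (4,5)B 3/5 ✓ · (4,6)A 1/4 ✗
Row 5: (5,1)B 1/4 ✗ · (5,2)A 3/5 ✓ · (5,5)B 3/4 ✓
Row 6: (6,1)A 1/3 ✗ · (6,2)B 1/3 ✗ · (6,4)B 1/1 ✓ · (6,6)B 1/1 ✓
For instance (1,1) has only 1/3 same-type neighbors, below 3/8.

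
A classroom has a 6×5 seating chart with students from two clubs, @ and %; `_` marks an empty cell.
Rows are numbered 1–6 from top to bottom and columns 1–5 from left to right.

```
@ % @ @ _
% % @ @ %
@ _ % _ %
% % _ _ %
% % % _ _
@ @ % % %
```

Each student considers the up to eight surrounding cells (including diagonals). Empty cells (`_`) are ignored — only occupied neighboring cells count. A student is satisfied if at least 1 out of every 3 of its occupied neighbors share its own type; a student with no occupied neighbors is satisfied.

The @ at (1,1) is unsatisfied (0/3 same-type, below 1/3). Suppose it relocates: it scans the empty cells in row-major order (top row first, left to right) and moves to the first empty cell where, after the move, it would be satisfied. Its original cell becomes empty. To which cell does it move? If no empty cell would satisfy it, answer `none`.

(1,5)

Vacating (1,1). Empty cells in order:
  (1,5): 2/3 same-type → satisfied — stop here.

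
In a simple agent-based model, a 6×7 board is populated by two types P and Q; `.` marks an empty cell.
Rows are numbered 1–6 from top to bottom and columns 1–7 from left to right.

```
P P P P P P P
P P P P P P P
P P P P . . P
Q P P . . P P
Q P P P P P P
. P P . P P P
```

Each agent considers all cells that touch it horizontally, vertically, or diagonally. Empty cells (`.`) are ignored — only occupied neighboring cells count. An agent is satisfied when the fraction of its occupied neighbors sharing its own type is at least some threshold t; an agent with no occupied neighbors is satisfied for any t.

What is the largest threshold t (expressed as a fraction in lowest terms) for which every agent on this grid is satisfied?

Row 1: (1,1)P 3/3 · (1,2)P 5/5 · (1,3)P 5/5 · (1,4)P 5/5 · (1,5)P 5/5 · (1,6)P 5/5 · (1,7)P 3/3
Row 2: (2,1)P 5/5 · (2,2)P 8/8 · (2,3)P 8/8 · (2,4)P 7/7 · (2,5)P 6/6 · (2,6)P 6/6 · (2,7)P 4/4
Row 3: (3,1)P 4/5 · (3,2)P 7/8 · (3,3)P 7/7 · (3,4)P 5/5 · (3,7)P 4/4
Row 4: (4,1)Q 1/5 · (4,2)P 6/8 · (4,3)P 7/7 · (4,6)P 5/5 · (4,7)P 4/4
Row 5: (5,1)Q 1/4 · (5,2)P 5/7 · (5,3)P 6/6 · (5,4)P 5/5 · (5,5)P 5/5 · (5,6)P 7/7 · (5,7)P 5/5
Row 6: (6,2)P 3/4 · (6,3)P 4/4 · (6,5)P 4/4 · (6,6)P 5/5 · (6,7)P 3/3
The smallest same-type fraction is 1/5 at (4,1), which reduces to 1/5. Any threshold above that leaves this agent unsatisfied.

1/5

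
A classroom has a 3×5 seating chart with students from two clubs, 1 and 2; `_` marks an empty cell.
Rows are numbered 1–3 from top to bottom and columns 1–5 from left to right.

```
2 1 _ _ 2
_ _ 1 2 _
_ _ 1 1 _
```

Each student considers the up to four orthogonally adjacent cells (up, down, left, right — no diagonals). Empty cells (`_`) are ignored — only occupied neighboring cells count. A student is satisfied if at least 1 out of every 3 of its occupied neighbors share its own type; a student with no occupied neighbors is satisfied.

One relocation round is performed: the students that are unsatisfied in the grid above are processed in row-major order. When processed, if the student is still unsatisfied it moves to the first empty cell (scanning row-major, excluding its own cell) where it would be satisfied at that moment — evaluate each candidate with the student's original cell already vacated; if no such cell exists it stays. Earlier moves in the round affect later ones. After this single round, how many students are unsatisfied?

0

Initially unsatisfied (in order): (1,1), (1,2), (2,4).
  (1,1) → (1,4).
  (1,2): now satisfied by earlier moves; stays.
  (2,4): now satisfied by earlier moves; stays.
Resulting grid:
_ 1 _ 2 2
_ _ 1 2 _
_ _ 1 1 _
All satisfied now.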